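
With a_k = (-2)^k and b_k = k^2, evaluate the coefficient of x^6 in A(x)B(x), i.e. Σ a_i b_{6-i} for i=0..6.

10

The convolution is the x^6 coefficient of A(x)B(x).
Σ = 1·36 − 2·25 + 4·16 − 8·9 + 16·4 − 32·1 + 64·0 = 10.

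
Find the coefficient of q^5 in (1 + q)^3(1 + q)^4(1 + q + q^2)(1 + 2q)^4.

3387

(1 + q)^3 has coefficients 1,3,3,1 for degrees 0…3.
(1 + q)^4 has coefficients 1,4,6,4,1,0 for degrees 0…5.
Multiplying by (1 + q + q^2) gives running coefficients 1,5,11,14,11,5 for degrees 0…5.
Finally multiplying by (1 + 2q)^4, the product of all factors after the first has coefficients 1,13,75,254,563,861 for degrees 0…5.
[q^5] = 1·861 + 3·563 + 3·254 + 1·75 = 3387.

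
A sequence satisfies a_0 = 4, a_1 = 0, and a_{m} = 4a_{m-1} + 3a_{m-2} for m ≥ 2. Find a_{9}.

492096

The ordinary generating function has denominator 1 - 4q - 3q^2.
Iterating the recurrence: a_0,…,a_{9} = 4, 0, 12, 48, 228, 1056, 4908, 22800, 105924, 492096.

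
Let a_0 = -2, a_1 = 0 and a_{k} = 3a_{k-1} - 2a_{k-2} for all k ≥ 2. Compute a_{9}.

1020

The ordinary generating function has denominator 1 - 3q + 2q^2.
Iterating the recurrence: a_0,…,a_{9} = -2, 0, 4, 12, 28, 60, 124, 252, 508, 1020.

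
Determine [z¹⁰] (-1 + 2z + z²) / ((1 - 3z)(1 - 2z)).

The denominator gives the recurrence a_n = 5a_(n−1) − 6a_(n−2) for n ≥ 3; the numerator fixes a_0 = -1, a_1 = -3, a_2 = -8.
Iterating: -1, -3, -8, -22, -62, -178, -518, -1522, -4502, -13378, -39878, so a_10 = -39878.

-39878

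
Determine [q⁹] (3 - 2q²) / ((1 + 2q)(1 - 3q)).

32293

The denominator gives the recurrence a_n = a_(n−1) + 6a_(n−2) for n ≥ 3; the numerator fixes a_0 = 3, a_1 = 3, a_2 = 19.
Iterating: 3, 3, 19, 37, 151, 373, 1279, 3517, 11191, 32293, so a_9 = 32293.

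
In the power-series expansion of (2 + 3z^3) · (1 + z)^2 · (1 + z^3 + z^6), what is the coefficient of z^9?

3

(2 + 3z^3) has coefficients 2,0,0,3 for degrees 0…3.
(1 + z)^2 has coefficients 1,2,1,0,0,0,0,0,0,0 for degrees 0…9.
Finally multiplying by (1 + z^3 + z^6), the product of all factors after the first has coefficients 1,2,1,1,2,1,1,2,1,0 for degrees 0…9.
[z^9] = 2·0 + 3·1 = 3.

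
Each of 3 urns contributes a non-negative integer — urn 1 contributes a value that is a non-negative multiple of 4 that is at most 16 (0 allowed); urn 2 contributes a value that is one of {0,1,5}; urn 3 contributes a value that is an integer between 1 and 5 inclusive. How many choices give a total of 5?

3

The generating function for the choices is (1 + q^4 + q^8 + q^12 + q^16)·(1 + q + q^5)·(q + q^2 + q^3 + q^4 + q^5); the count is [q^5].
(1 + q^4 + q^8 + q^12 + q^16) has coefficients 1,0,0,0,1,0 for degrees 0…5.
(1 + q + q^5) has coefficients 1,1,0,0,0,1 for degrees 0…5.
Finally multiplying by (q + q^2 + q^3 + q^4 + q^5), the product of all factors after the first has coefficients 0,1,2,2,2,2 for degrees 0…5.
[q^5] = 1·2 + 1·1 = 3.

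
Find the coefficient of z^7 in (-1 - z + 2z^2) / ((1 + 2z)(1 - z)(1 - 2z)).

Partial fractions give a closed form: a_n = (-1)·2^n.
At n = 7: a_7 = -128.

-128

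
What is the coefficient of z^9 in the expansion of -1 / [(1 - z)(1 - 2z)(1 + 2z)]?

The denominator gives the recurrence a_n = a_(n−1) + 4a_(n−2) − 4a_(n−3) for n ≥ 3; the numerator fixes a_0 = -1, a_1 = -1, a_2 = -5.
Iterating: -1, -1, -5, -5, -21, -21, -85, -85, -341, -341, so a_9 = -341.

-341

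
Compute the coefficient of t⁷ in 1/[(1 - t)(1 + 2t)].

-85

Partial fractions give a closed form: a_n = (1/3)·1^n + (2/3)·(-2)^n.
At n = 7: a_7 = -85.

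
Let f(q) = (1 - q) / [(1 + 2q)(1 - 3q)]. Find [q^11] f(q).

Partial fractions give a closed form: a_n = (3/5)·(-2)^n + (2/5)·3^n.
At n = 11: a_11 = 69630.

69630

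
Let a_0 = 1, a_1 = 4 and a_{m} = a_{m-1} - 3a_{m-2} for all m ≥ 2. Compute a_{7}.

4

The ordinary generating function has denominator 1 - t + 3t^2.
Iterating the recurrence: a_0,…,a_{7} = 1, 4, 1, -11, -14, 19, 61, 4.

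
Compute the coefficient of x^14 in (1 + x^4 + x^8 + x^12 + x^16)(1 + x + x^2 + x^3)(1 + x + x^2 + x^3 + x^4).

5

(1 + x^4 + x^8 + x^12 + x^16) has coefficients 1,0,0,0,1,0,0,0,1,0,0,0,1,0,0 for degrees 0…14.
(1 + x + x^2 + x^3) has coefficients 1,1,1,1,0,0,0,0,0,0,0,0,0,0,0 for degrees 0…14.
Finally multiplying by (1 + x + x^2 + x^3 + x^4), the product of all factors after the first has coefficients 1,2,3,4,4,3,2,1,0,0,0,0,0,0,0 for degrees 0…14.
[x^14] = 1·0 + 1·0 + 1·2 + 1·3 = 5.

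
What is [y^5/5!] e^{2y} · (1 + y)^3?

992

The EGF product rule gives c_5 = Σ_{k_1+k_2=5} C(5; k_1,k_2) · ∏ g_i(k_i), where e^{2y} gives (2)^k; (1+y)^3 gives the falling factorial (3)_k.
g_1(k) for k = 0…5: 1, 2, 4, 8, 16, 32.
g_2(k) for k = 0…5: 1, 3, 6, 6, 0, 0.
c_5 = Σ_k C(5,k)·g_1(k)·g_2(5−k) = 10·4·6 + 10·8·6 + 5·16·3 + 1·32·1 = 240 + 480 + 240 + 32 = 992.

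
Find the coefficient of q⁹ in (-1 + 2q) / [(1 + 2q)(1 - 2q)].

512

Partial fractions give a closed form: a_n = (-1)·(-2)^n.
At n = 9: a_9 = 512.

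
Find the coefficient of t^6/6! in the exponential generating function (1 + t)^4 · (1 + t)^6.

151200

The EGF product rule gives c_6 = Σ_{k_1+k_2=6} C(6; k_1,k_2) · ∏ g_i(k_i), where (1+t)^4 gives the falling factorial (4)_k; (1+t)^6 gives the falling factorial (6)_k.
g_1(k) for k = 0…6: 1, 4, 12, 24, 24, 0, 0.
g_2(k) for k = 0…6: 1, 6, 30, 120, 360, 720, 720.
c_6 = Σ_k C(6,k)·g_1(k)·g_2(6−k) = 1·1·720 + 6·4·720 + 15·12·360 + 20·24·120 + 15·24·30 = 720 + 17280 + 64800 + 57600 + 10800 = 151200.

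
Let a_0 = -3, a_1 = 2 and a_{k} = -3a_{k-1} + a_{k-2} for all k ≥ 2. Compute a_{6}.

-1047

The ordinary generating function has denominator 1 + 3x - x^2.
Iterating the recurrence: a_0,…,a_{6} = -3, 2, -9, 29, -96, 317, -1047.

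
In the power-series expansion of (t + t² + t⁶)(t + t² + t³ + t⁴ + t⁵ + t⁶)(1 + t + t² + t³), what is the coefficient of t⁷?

9

(t + t² + t⁶) has coefficients 0,1,1,0,0,0,1 for degrees 0…6.
(t + t² + t³ + t⁴ + t⁵ + t⁶) has coefficients 0,1,1,1,1,1,1,0 for degrees 0…7.
Finally multiplying by (1 + t + t² + t³), the product of all factors after the first has coefficients 0,1,2,3,4,4,4,3 for degrees 0…7.
[t⁷] = 1·4 + 1·4 + 1·1 = 9.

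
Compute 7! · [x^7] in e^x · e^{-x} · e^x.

1

The EGF product rule gives c_7 = Σ_{k_1+k_2+k_3=7} C(7; k_1,k_2,k_3) · ∏ g_i(k_i), where e^x gives (1)^k; e^{-x} gives (-1)^k; e^x gives (1)^k.
g_1(k) for k = 0…7: 1, 1, 1, 1, 1, 1, 1, 1.
g_2(k) for k = 0…7: 1, -1, 1, -1, 1, -1, 1, -1.
g_3(k) for k = 0…7: 1, 1, 1, 1, 1, 1, 1, 1.
First combine the last two factors: h(k) = Σ_j C(k,j)·g_2(j)·g_3(k−j) for k = 0…7: 1, 0, 0, 0, 0, 0, 0, 0.
c_7 = Σ_k C(7,k)·g_1(k)·h(7−k) = 1·1·1 = 1.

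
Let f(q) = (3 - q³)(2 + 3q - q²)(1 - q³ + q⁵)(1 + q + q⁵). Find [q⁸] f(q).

(3 - q³) has coefficients 3,0,0,-1 for degrees 0…3.
(2 + 3q - q²) has coefficients 2,3,-1,0,0,0,0,0,0 for degrees 0…8.
Multiplying by (1 - q³ + q⁵) gives running coefficients 2,3,-1,-2,-3,3,3,-1,0 for degrees 0…8.
Finally multiplying by (1 + q + q⁵), the product of all factors after the first has coefficients 2,5,2,-3,-5,2,9,1,-3 for degrees 0…8.
[q⁸] = 3·(-3) − 1·2 = -11.

-11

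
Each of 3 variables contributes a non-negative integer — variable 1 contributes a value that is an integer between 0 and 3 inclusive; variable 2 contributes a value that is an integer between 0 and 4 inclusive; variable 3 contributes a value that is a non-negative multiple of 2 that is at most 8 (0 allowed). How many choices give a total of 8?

The generating function for the choices is (1 + z + z^2 + z^3)·(1 + z + z^2 + z^3 + z^4)·(1 + z^2 + z^4 + z^6 + z^8); the count is [z^8].
(1 + z + z^2 + z^3) has coefficients 1,1,1,1 for degrees 0…3.
(1 + z + z^2 + z^3 + z^4) has coefficients 1,1,1,1,1,0,0,0,0 for degrees 0…8.
Finally multiplying by (1 + z^2 + z^4 + z^6 + z^8), the product of all factors after the first has coefficients 1,1,2,2,3,2,3,2,3 for degrees 0…8.
[z^8] = 1·3 + 1·2 + 1·3 + 1·2 = 10.

10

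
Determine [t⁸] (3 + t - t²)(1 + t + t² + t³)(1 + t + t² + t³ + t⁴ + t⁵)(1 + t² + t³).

23

(3 + t - t²) has coefficients 3,1,-1 for degrees 0…2.
(1 + t + t² + t³) has coefficients 1,1,1,1,0,0,0,0,0 for degrees 0…8.
Multiplying by (1 + t + t² + t³ + t⁴ + t⁵) gives running coefficients 1,2,3,4,4,4,3,2,1 for degrees 0…8.
Finally multiplying by (1 + t² + t³), the product of all factors after the first has coefficients 1,2,4,7,9,11,11,10,8 for degrees 0…8.
[t⁸] = 3·8 + 1·10 − 1·11 = 23.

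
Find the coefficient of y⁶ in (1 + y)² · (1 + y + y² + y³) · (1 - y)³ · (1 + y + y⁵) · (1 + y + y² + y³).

1

(1 + y)² has coefficients 1,2,1 for degrees 0…2.
(1 + y + y² + y³) has coefficients 1,1,1,1,0,0,0 for degrees 0…6.
Multiplying by (1 - y)³ gives running coefficients 1,-2,1,0,-1,2,-1 for degrees 0…6.
Multiplying by (1 + y + y⁵) gives running coefficients 1,-1,-1,1,-1,2,-1 for degrees 0…6.
Finally multiplying by (1 + y + y² + y³), the product of all factors after the first has coefficients 1,0,-1,0,-2,1,1 for degrees 0…6.
[y⁶] = 1·1 + 2·1 + 1·(-2) = 1.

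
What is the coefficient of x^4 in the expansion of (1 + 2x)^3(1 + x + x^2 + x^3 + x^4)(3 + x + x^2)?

127

(1 + 2x)^3 has coefficients 1,6,12,8 for degrees 0…3.
(1 + x + x^2 + x^3 + x^4) has coefficients 1,1,1,1,1 for degrees 0…4.
Finally multiplying by (3 + x + x^2), the product of all factors after the first has coefficients 3,4,5,5,5 for degrees 0…4.
[x^4] = 1·5 + 6·5 + 12·5 + 8·4 = 127.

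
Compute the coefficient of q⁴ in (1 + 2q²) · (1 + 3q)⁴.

189

(1 + 2q²) has coefficients 1,0,2 for degrees 0…2.
(1 + 3q)⁴ has coefficients 1,12,54,108,81 for degrees 0…4.
[q⁴] = 1·81 + 2·54 = 189.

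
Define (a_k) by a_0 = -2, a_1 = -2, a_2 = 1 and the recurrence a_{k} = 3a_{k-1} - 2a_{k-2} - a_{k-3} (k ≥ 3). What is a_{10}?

527

The ordinary generating function has denominator 1 - 3t + 2t^2 + t^3.
Iterating the recurrence: a_0,…,a_{10} = -2, -2, 1, 9, 27, 62, 123, 218, 346, 479, 527.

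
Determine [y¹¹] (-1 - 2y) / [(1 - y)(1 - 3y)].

-442866

The denominator gives the recurrence a_n = 4a_(n−1) − 3a_(n−2) for n ≥ 2; the numerator fixes a_0 = -1, a_1 = -6.
Iterating: -1, -6, -21, -66, -201, -606, -1821, -5466, -16401, -49206, -147621, -442866, so a_11 = -442866.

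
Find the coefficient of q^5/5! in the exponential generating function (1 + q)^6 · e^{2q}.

The EGF product rule gives c_5 = Σ_{k_1+k_2=5} C(5; k_1,k_2) · ∏ g_i(k_i), where (1+q)^6 gives the falling factorial (6)_k; e^{2q} gives (2)^k.
g_1(k) for k = 0…5: 1, 6, 30, 120, 360, 720.
g_2(k) for k = 0…5: 1, 2, 4, 8, 16, 32.
c_5 = Σ_k C(5,k)·g_1(k)·g_2(5−k) = 1·1·32 + 5·6·16 + 10·30·8 + 10·120·4 + 5·360·2 + 1·720·1 = 32 + 480 + 2400 + 4800 + 3600 + 720 = 12032.

12032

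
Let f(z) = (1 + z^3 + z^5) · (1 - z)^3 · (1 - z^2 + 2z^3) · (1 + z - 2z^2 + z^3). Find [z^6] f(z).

(1 + z^3 + z^5) has coefficients 1,0,0,1,0,1 for degrees 0…5.
(1 - z)^3 has coefficients 1,-3,3,-1,0,0,0 for degrees 0…6.
Multiplying by (1 - z^2 + 2z^3) gives running coefficients 1,-3,2,4,-9,7,-2 for degrees 0…6.
Finally multiplying by (1 + z - 2z^2 + z^3), the product of all factors after the first has coefficients 1,-2,-3,13,-12,-8,27 for degrees 0…6.
[z^6] = 1·27 + 1·13 + 1·(-2) = 38.

38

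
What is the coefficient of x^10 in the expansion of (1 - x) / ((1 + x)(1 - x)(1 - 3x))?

44287

The denominator gives the recurrence a_n = 3a_(n−1) + a_(n−2) − 3a_(n−3) for n ≥ 3; the numerator fixes a_0 = 1, a_1 = 2, a_2 = 7.
Iterating: 1, 2, 7, 20, 61, 182, 547, 1640, 4921, 14762, 44287, so a_10 = 44287.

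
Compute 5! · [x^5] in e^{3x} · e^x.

The EGF product rule gives c_5 = Σ_{k_1+k_2=5} C(5; k_1,k_2) · ∏ g_i(k_i), where e^{3x} gives (3)^k; e^x gives (1)^k.
g_1(k) for k = 0…5: 1, 3, 9, 27, 81, 243.
g_2(k) for k = 0…5: 1, 1, 1, 1, 1, 1.
c_5 = Σ_k C(5,k)·g_1(k)·g_2(5−k) = 1·1·1 + 5·3·1 + 10·9·1 + 10·27·1 + 5·81·1 + 1·243·1 = 1 + 15 + 90 + 270 + 405 + 243 = 1024.

1024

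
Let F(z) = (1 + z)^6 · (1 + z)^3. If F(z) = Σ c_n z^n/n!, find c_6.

The EGF product rule gives c_6 = Σ_{k_1+k_2=6} C(6; k_1,k_2) · ∏ g_i(k_i), where (1+z)^6 gives the falling factorial (6)_k; (1+z)^3 gives the falling factorial (3)_k.
g_1(k) for k = 0…6: 1, 6, 30, 120, 360, 720, 720.
g_2(k) for k = 0…6: 1, 3, 6, 6, 0, 0, 0.
c_6 = Σ_k C(6,k)·g_1(k)·g_2(6−k) = 20·120·6 + 15·360·6 + 6·720·3 + 1·720·1 = 14400 + 32400 + 12960 + 720 = 60480.

60480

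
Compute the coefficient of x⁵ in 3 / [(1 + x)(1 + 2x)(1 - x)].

-126

Partial fractions give a closed form: a_n = (-3/2)·(-1)^n + (4)·(-2)^n + (1/2)·1^n.
At n = 5: a_5 = -126.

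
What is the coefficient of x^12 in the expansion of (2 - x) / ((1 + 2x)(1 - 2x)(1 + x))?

12287

Partial fractions give a closed form: a_n = (5/2)·(-2)^n + (1/2)·2^n + (-1)·(-1)^n.
At n = 12: a_12 = 12287.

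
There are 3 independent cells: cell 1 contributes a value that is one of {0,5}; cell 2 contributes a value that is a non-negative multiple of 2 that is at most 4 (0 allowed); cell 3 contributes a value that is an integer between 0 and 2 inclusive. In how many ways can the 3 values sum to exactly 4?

2

The generating function for the choices is (1 + q^5)·(1 + q^2 + q^4)·(1 + q + q^2); the count is [q^4].
(1 + q^5) has coefficients 1,0,0,0,0 for degrees 0…4.
(1 + q^2 + q^4) has coefficients 1,0,1,0,1 for degrees 0…4.
Finally multiplying by (1 + q + q^2), the product of all factors after the first has coefficients 1,1,2,1,2 for degrees 0…4.
[q^4] = 1·2 = 2.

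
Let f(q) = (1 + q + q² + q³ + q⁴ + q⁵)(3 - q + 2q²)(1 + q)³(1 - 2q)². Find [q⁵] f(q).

(1 + q + q² + q³ + q⁴ + q⁵) has coefficients 1,1,1,1,1,1 for degrees 0…5.
(3 - q + 2q²) has coefficients 3,-1,2,0,0,0 for degrees 0…5.
Multiplying by (1 + q)³ gives running coefficients 3,8,8,6,5,2 for degrees 0…5.
Finally multiplying by (1 - 2q)², the product of all factors after the first has coefficients 3,-4,-12,6,13,6 for degrees 0…5.
[q⁵] = 1·6 + 1·13 + 1·6 + 1·(-12) + 1·(-4) + 1·3 = 12.

12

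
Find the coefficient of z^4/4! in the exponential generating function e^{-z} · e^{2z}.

1

The EGF product rule gives c_4 = Σ_{k_1+k_2=4} C(4; k_1,k_2) · ∏ g_i(k_i), where e^{-z} gives (-1)^k; e^{2z} gives (2)^k.
g_1(k) for k = 0…4: 1, -1, 1, -1, 1.
g_2(k) for k = 0…4: 1, 2, 4, 8, 16.
c_4 = Σ_k C(4,k)·g_1(k)·g_2(4−k) = 1·1·16 + 4·(-1)·8 + 6·1·4 + 4·(-1)·2 + 1·1·1 = 16 − 32 + 24 − 8 + 1 = 1.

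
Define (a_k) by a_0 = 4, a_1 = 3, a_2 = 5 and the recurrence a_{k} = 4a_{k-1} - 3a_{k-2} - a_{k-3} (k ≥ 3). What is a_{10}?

-63

The ordinary generating function has denominator 1 - 4x + 3x^2 + x^3.
Iterating the recurrence: a_0,…,a_{10} = 4, 3, 5, 7, 10, 14, 19, 24, 25, 9, -63.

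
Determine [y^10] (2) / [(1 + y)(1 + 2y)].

4094

Partial fractions give a closed form: a_n = (-2)·(-1)^n + (4)·(-2)^n.
At n = 10: a_10 = 4094.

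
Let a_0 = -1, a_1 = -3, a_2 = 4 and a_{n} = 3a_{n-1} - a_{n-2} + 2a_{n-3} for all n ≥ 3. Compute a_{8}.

The ordinary generating function has denominator 1 - 3t + t^2 - 2t^3.
Iterating the recurrence: a_0,…,a_{8} = -1, -3, 4, 13, 29, 82, 243, 705, 2036.

2036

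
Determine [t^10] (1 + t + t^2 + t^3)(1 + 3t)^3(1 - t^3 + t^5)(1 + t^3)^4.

(1 + t + t^2 + t^3) has coefficients 1,1,1,1 for degrees 0…3.
(1 + 3t)^3 has coefficients 1,9,27,27,0,0,0,0,0,0,0 for degrees 0…10.
Multiplying by (1 - t^3 + t^5) gives running coefficients 1,9,27,26,-9,-26,-18,27,27,0,0 for degrees 0…10.
Finally multiplying by (1 + t^3)^4, the product of all factors after the first has coefficients 1,9,27,30,27,82,92,45,85,88,90 for degrees 0…10.
[t^10] = 1·90 + 1·88 + 1·85 + 1·45 = 308.

308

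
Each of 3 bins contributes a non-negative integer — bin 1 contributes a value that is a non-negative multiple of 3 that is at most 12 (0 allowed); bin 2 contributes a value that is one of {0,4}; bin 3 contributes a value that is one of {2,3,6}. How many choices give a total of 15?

3

The generating function for the choices is (1 + q³ + q⁶ + q⁹ + q¹²)·(1 + q⁴)·(q² + q³ + q⁶); the count is [q¹⁵].
(1 + q³ + q⁶ + q⁹ + q¹²) has coefficients 1,0,0,1,0,0,1,0,0,1,0,0,1 for degrees 0…12.
(1 + q⁴) has coefficients 1,0,0,0,1,0,0,0,0,0,0,0,0,0,0,0 for degrees 0…15.
Finally multiplying by (q² + q³ + q⁶), the product of all factors after the first has coefficients 0,0,1,1,0,0,2,1,0,0,1,0,0,0,0,0 for degrees 0…15.
[q¹⁵] = 1·0 + 1·0 + 1·0 + 1·2 + 1·1 = 3.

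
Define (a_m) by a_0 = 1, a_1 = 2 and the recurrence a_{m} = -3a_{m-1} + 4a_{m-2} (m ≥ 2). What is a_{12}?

The ordinary generating function has denominator 1 + 3x - 4x^2.
Iterating the recurrence: a_0,…,a_{12} = 1, 2, -2, 14, -50, 206, -818, 3278, -13106, 52430, -209714, 838862, -3355442.

-3355442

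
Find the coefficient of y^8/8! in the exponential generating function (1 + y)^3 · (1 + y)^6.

The EGF product rule gives c_8 = Σ_{k_1+k_2=8} C(8; k_1,k_2) · ∏ g_i(k_i), where (1+y)^3 gives the falling factorial (3)_k; (1+y)^6 gives the falling factorial (6)_k.
g_1(k) for k = 0…8: 1, 3, 6, 6, 0, 0, 0, 0, 0.
g_2(k) for k = 0…8: 1, 6, 30, 120, 360, 720, 720, 0, 0.
c_8 = Σ_k C(8,k)·g_1(k)·g_2(8−k) = 28·6·720 + 56·6·720 = 120960 + 241920 = 362880.

362880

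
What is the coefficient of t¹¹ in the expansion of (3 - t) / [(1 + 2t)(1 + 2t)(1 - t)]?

-58254

The denominator gives the recurrence a_n = −3a_(n−1) + 4a_(n−3) for n ≥ 3; the numerator fixes a_0 = 3, a_1 = -10, a_2 = 30.
Iterating: 3, -10, 30, -78, 194, -462, 1074, -2446, 5490, -12174, 26738, -58254, so a_11 = -58254.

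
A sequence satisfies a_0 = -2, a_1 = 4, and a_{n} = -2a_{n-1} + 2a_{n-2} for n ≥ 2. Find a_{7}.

The ordinary generating function has denominator 1 + 2y - 2y^2.
Iterating the recurrence: a_0,…,a_{7} = -2, 4, -12, 32, -88, 240, -656, 1792.

1792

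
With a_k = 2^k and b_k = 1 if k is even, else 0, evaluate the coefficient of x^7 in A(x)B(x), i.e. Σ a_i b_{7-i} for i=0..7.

170

The convolution is the t^7 coefficient of A(t)B(t).
Σ = 1·0 + 2·1 + 4·0 + 8·1 + 16·0 + 32·1 + 64·0 + 128·1 = 170.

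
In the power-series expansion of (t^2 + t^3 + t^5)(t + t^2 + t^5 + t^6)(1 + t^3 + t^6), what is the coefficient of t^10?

5

(t^2 + t^3 + t^5) has coefficients 0,0,1,1,0,1 for degrees 0…5.
(t + t^2 + t^5 + t^6) has coefficients 0,1,1,0,0,1,1,0,0,0,0 for degrees 0…10.
Finally multiplying by (1 + t^3 + t^6), the product of all factors after the first has coefficients 0,1,1,0,1,2,1,1,2,1,0 for degrees 0…10.
[t^10] = 1·2 + 1·1 + 1·2 = 5.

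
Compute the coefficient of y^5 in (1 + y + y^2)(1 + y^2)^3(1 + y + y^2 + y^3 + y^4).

17

(1 + y + y^2) has coefficients 1,1,1 for degrees 0…2.
(1 + y^2)^3 has coefficients 1,0,3,0,3,0 for degrees 0…5.
Finally multiplying by (1 + y + y^2 + y^3 + y^4), the product of all factors after the first has coefficients 1,1,4,4,7,6 for degrees 0…5.
[y^5] = 1·6 + 1·7 + 1·4 = 17.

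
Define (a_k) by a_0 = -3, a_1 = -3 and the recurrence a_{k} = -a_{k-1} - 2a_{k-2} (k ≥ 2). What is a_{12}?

The ordinary generating function has denominator 1 + z + 2z^2.
Iterating the recurrence: a_0,…,a_{12} = -3, -3, 9, -3, -15, 21, 9, -51, 33, 69, -135, -3, 273.

273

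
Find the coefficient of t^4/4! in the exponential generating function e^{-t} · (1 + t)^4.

-15

The EGF product rule gives c_4 = Σ_{k_1+k_2=4} C(4; k_1,k_2) · ∏ g_i(k_i), where e^{-t} gives (-1)^k; (1+t)^4 gives the falling factorial (4)_k.
g_1(k) for k = 0…4: 1, -1, 1, -1, 1.
g_2(k) for k = 0…4: 1, 4, 12, 24, 24.
c_4 = Σ_k C(4,k)·g_1(k)·g_2(4−k) = 1·1·24 + 4·(-1)·24 + 6·1·12 + 4·(-1)·4 + 1·1·1 = 24 − 96 + 72 − 16 + 1 = -15.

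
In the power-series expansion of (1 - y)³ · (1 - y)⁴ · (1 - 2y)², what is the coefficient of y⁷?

(1 - y)³ has coefficients 1,-3,3,-1 for degrees 0…3.
(1 - y)⁴ has coefficients 1,-4,6,-4,1,0,0,0 for degrees 0…7.
Finally multiplying by (1 - 2y)², the product of all factors after the first has coefficients 1,-8,26,-44,41,-20,4,0 for degrees 0…7.
[y⁷] = 1·0 − 3·4 + 3·(-20) − 1·41 = -113.

-113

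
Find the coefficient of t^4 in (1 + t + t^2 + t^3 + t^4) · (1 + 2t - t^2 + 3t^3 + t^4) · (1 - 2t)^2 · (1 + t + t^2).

(1 + t + t^2 + t^3 + t^4) has coefficients 1,1,1,1,1 for degrees 0…4.
(1 + 2t - t^2 + 3t^3 + t^4) has coefficients 1,2,-1,3,1 for degrees 0…4.
Multiplying by (1 - 2t)^2 gives running coefficients 1,-2,-5,15,-15 for degrees 0…4.
Finally multiplying by (1 + t + t^2), the product of all factors after the first has coefficients 1,-1,-6,8,-5 for degrees 0…4.
[t^4] = 1·(-5) + 1·8 + 1·(-6) + 1·(-1) + 1·1 = -3.

-3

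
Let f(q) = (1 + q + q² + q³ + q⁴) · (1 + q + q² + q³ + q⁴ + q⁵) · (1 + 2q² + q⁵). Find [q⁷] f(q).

(1 + q + q² + q³ + q⁴) has coefficients 1,1,1,1,1 for degrees 0…4.
(1 + q + q² + q³ + q⁴ + q⁵) has coefficients 1,1,1,1,1,1,0,0 for degrees 0…7.
Finally multiplying by (1 + 2q² + q⁵), the product of all factors after the first has coefficients 1,1,3,3,3,4,3,3 for degrees 0…7.
[q⁷] = 1·3 + 1·3 + 1·4 + 1·3 + 1·3 = 16.

16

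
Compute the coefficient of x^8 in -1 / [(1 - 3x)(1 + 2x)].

Partial fractions give a closed form: a_n = (-3/5)·3^n + (-2/5)·(-2)^n.
At n = 8: a_8 = -4039.

-4039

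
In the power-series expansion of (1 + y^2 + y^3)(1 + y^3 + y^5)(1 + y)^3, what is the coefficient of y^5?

9

(1 + y^2 + y^3) has coefficients 1,0,1,1 for degrees 0…3.
(1 + y^3 + y^5) has coefficients 1,0,0,1,0,1 for degrees 0…5.
Finally multiplying by (1 + y)^3, the product of all factors after the first has coefficients 1,3,3,2,3,4 for degrees 0…5.
[y^5] = 1·4 + 1·2 + 1·3 = 9.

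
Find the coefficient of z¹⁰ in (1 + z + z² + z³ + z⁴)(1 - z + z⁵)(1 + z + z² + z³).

(1 + z + z² + z³ + z⁴) has coefficients 1,1,1,1,1 for degrees 0…4.
(1 - z + z⁵) has coefficients 1,-1,0,0,0,1,0,0,0,0,0 for degrees 0…10.
Finally multiplying by (1 + z + z² + z³), the product of all factors after the first has coefficients 1,0,0,0,-1,1,1,1,1,0,0 for degrees 0…10.
[z¹⁰] = 1·0 + 1·0 + 1·1 + 1·1 + 1·1 = 3.

3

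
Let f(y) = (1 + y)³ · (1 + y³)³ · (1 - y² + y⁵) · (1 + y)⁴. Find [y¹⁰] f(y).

73

(1 + y)³ has coefficients 1,3,3,1 for degrees 0…3.
(1 + y³)³ has coefficients 1,0,0,3,0,0,3,0,0,1,0 for degrees 0…10.
Multiplying by (1 - y² + y⁵) gives running coefficients 1,0,-1,3,0,-2,3,0,0,1,0 for degrees 0…10.
Finally multiplying by (1 + y)⁴, the product of all factors after the first has coefficients 1,4,5,3,7,12,6,3,10,11,7 for degrees 0…10.
[y¹⁰] = 1·7 + 3·11 + 3·10 + 1·3 = 73.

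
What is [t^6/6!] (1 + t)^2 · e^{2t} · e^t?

6075

The EGF product rule gives c_6 = Σ_{k_1+k_2+k_3=6} C(6; k_1,k_2,k_3) · ∏ g_i(k_i), where (1+t)^2 gives the falling factorial (2)_k; e^{2t} gives (2)^k; e^t gives (1)^k.
g_1(k) for k = 0…6: 1, 2, 2, 0, 0, 0, 0.
g_2(k) for k = 0…6: 1, 2, 4, 8, 16, 32, 64.
g_3(k) for k = 0…6: 1, 1, 1, 1, 1, 1, 1.
First combine the last two factors: h(k) = Σ_j C(k,j)·g_2(j)·g_3(k−j) for k = 0…6: 1, 3, 9, 27, 81, 243, 729.
c_6 = Σ_k C(6,k)·g_1(k)·h(6−k) = 1·1·729 + 6·2·243 + 15·2·81 = 729 + 2916 + 2430 = 6075.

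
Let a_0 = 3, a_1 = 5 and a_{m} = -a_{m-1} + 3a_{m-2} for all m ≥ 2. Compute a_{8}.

The ordinary generating function has denominator 1 + z - 3z^2.
Iterating the recurrence: a_0,…,a_{8} = 3, 5, 4, 11, 1, 32, -29, 125, -212.

-212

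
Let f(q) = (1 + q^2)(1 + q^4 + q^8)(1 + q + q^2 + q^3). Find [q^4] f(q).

(1 + q^2) has coefficients 1,0,1 for degrees 0…2.
(1 + q^4 + q^8) has coefficients 1,0,0,0,1 for degrees 0…4.
Finally multiplying by (1 + q + q^2 + q^3), the product of all factors after the first has coefficients 1,1,1,1,1 for degrees 0…4.
[q^4] = 1·1 + 1·1 = 2.

2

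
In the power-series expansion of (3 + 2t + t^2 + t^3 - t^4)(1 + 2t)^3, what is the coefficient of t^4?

33

(3 + 2t + t^2 + t^3 - t^4) has coefficients 3,2,1,1,-1 for degrees 0…4.
(1 + 2t)^3 has coefficients 1,6,12,8,0 for degrees 0…4.
[t^4] = 3·0 + 2·8 + 1·12 + 1·6 − 1·1 = 33.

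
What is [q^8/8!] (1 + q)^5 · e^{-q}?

The EGF product rule gives c_8 = Σ_{k_1+k_2=8} C(8; k_1,k_2) · ∏ g_i(k_i), where (1+q)^5 gives the falling factorial (5)_k; e^{-q} gives (-1)^k.
g_1(k) for k = 0…8: 1, 5, 20, 60, 120, 120, 0, 0, 0.
g_2(k) for k = 0…8: 1, -1, 1, -1, 1, -1, 1, -1, 1.
c_8 = Σ_k C(8,k)·g_1(k)·g_2(8−k) = 1·1·1 + 8·5·(-1) + 28·20·1 + 56·60·(-1) + 70·120·1 + 56·120·(-1) = 1 − 40 + 560 − 3360 + 8400 − 6720 = -1159.

-1159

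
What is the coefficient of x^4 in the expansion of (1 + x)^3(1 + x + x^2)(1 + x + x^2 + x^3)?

(1 + x)^3 has coefficients 1,3,3,1 for degrees 0…3.
(1 + x + x^2) has coefficients 1,1,1,0,0 for degrees 0…4.
Finally multiplying by (1 + x + x^2 + x^3), the product of all factors after the first has coefficients 1,2,3,3,2 for degrees 0…4.
[x^4] = 1·2 + 3·3 + 3·3 + 1·2 = 22.

22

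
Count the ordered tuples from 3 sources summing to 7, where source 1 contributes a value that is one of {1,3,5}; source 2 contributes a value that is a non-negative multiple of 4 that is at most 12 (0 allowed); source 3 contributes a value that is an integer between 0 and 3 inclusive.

3

The generating function for the choices is (z + z^3 + z^5)·(1 + z^4 + z^8 + z^12)·(1 + z + z^2 + z^3); the count is [z^7].
(z + z^3 + z^5) has coefficients 0,1,0,1,0,1 for degrees 0…5.
(1 + z^4 + z^8 + z^12) has coefficients 1,0,0,0,1,0,0,0 for degrees 0…7.
Finally multiplying by (1 + z + z^2 + z^3), the product of all factors after the first has coefficients 1,1,1,1,1,1,1,1 for degrees 0…7.
[z^7] = 1·1 + 1·1 + 1·1 = 3.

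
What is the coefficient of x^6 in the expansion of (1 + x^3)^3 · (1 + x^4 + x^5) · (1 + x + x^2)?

(1 + x^3)^3 has coefficients 1,0,0,3,0,0,3 for degrees 0…6.
(1 + x^4 + x^5) has coefficients 1,0,0,0,1,1,0 for degrees 0…6.
Finally multiplying by (1 + x + x^2), the product of all factors after the first has coefficients 1,1,1,0,1,2,2 for degrees 0…6.
[x^6] = 1·2 + 3·0 + 3·1 = 5.

5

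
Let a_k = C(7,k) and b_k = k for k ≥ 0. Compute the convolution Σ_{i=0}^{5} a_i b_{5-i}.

This is [x^5] in the product of the two ordinary generating functions.
Σ = 1·5 + 7·4 + 21·3 + 35·2 + 35·1 + 21·0 = 201.

201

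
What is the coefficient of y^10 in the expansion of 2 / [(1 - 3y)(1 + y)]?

The denominator gives the recurrence a_n = 2a_(n−1) + 3a_(n−2) for n ≥ 2; the numerator fixes a_0 = 2, a_1 = 4.
Iterating: 2, 4, 14, 40, 122, 364, 1094, 3280, 9842, 29524, 88574, so a_10 = 88574.

88574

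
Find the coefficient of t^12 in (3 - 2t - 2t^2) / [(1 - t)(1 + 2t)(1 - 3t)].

Partial fractions give a closed form: a_n = (1/6)·1^n + (14/15)·(-2)^n + (19/10)·3^n.
At n = 12: a_12 = 1013561.

1013561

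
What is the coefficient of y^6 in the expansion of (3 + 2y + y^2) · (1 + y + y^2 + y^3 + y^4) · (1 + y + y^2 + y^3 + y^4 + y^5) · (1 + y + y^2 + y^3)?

(3 + 2y + y^2) has coefficients 3,2,1 for degrees 0…2.
(1 + y + y^2 + y^3 + y^4) has coefficients 1,1,1,1,1,0,0 for degrees 0…6.
Multiplying by (1 + y + y^2 + y^3 + y^4 + y^5) gives running coefficients 1,2,3,4,5,5,4 for degrees 0…6.
Finally multiplying by (1 + y + y^2 + y^3), the product of all factors after the first has coefficients 1,3,6,10,14,17,18 for degrees 0…6.
[y^6] = 3·18 + 2·17 + 1·14 = 102.

102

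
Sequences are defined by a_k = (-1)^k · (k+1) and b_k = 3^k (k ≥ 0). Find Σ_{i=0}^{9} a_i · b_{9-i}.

This is [x^9] in the product of the two ordinary generating functions.
Σ = 1·19683 − 2·6561 + 3·2187 − 4·729 + 5·243 − 6·81 + 7·27 − 8·9 + 9·3 − 10·1 = 11069.

11069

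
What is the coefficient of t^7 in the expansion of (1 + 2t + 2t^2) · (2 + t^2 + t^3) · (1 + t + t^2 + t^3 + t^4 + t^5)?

(1 + 2t + 2t^2) has coefficients 1,2,2 for degrees 0…2.
(2 + t^2 + t^3) has coefficients 2,0,1,1,0,0,0,0 for degrees 0…7.
Finally multiplying by (1 + t + t^2 + t^3 + t^4 + t^5), the product of all factors after the first has coefficients 2,2,3,4,4,4,2,2 for degrees 0…7.
[t^7] = 1·2 + 2·2 + 2·4 = 14.

14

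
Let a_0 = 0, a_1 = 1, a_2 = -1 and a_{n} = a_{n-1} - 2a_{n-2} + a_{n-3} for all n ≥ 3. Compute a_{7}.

-8

The ordinary generating function has denominator 1 - z + 2z^2 - z^3.
Iterating the recurrence: a_0,…,a_{7} = 0, 1, -1, -3, 0, 5, 2, -8.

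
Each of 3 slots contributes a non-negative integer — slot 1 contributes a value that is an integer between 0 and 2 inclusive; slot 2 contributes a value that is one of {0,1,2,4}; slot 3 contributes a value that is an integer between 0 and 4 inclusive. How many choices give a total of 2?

6

The generating function for the choices is (1 + y + y^2)·(1 + y + y^2 + y^4)·(1 + y + y^2 + y^3 + y^4); the count is [y^2].
(1 + y + y^2) has coefficients 1,1,1 for degrees 0…2.
(1 + y + y^2 + y^4) has coefficients 1,1,1 for degrees 0…2.
Finally multiplying by (1 + y + y^2 + y^3 + y^4), the product of all factors after the first has coefficients 1,2,3 for degrees 0…2.
[y^2] = 1·3 + 1·2 + 1·1 = 6.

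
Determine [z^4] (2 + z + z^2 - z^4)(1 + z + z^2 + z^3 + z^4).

(2 + z + z^2 - z^4) has coefficients 2,1,1,0,-1 for degrees 0…4.
(1 + z + z^2 + z^3 + z^4) has coefficients 1,1,1,1,1 for degrees 0…4.
[z^4] = 2·1 + 1·1 + 1·1 − 1·1 = 3.

3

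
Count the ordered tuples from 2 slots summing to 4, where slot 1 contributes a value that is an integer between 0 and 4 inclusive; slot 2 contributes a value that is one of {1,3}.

2

The generating function for the choices is (1 + y + y^2 + y^3 + y^4)·(y + y^3); the count is [y^4].
(1 + y + y^2 + y^3 + y^4) has coefficients 1,1,1,1,1 for degrees 0…4.
(y + y^3) has coefficients 0,1,0,1,0 for degrees 0…4.
[y^4] = 1·0 + 1·1 + 1·0 + 1·1 + 1·0 = 2.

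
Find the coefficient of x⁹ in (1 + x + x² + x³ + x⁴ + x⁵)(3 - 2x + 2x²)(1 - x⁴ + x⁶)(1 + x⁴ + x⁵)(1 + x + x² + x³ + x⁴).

(1 + x + x² + x³ + x⁴ + x⁵) has coefficients 1,1,1,1,1,1 for degrees 0…5.
(3 - 2x + 2x²) has coefficients 3,-2,2,0,0,0,0,0,0,0 for degrees 0…9.
Multiplying by (1 - x⁴ + x⁶) gives running coefficients 3,-2,2,0,-3,2,1,-2,2,0 for degrees 0…9.
Multiplying by (1 + x⁴ + x⁵) gives running coefficients 3,-2,2,0,0,3,1,0,-1,-1 for degrees 0…9.
Finally multiplying by (1 + x + x² + x³ + x⁴), the product of all factors after the first has coefficients 3,1,3,3,3,3,6,4,3,2 for degrees 0…9.
[x⁹] = 1·2 + 1·3 + 1·4 + 1·6 + 1·3 + 1·3 = 21.

21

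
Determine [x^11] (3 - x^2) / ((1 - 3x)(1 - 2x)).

1524010

The denominator gives the recurrence a_n = 5a_(n−1) − 6a_(n−2) for n ≥ 3; the numerator fixes a_0 = 3, a_1 = 15, a_2 = 56.
Iterating: 3, 15, 56, 190, 614, 1930, 5966, 18250, 55454, 167770, 506126, 1524010, so a_11 = 1524010.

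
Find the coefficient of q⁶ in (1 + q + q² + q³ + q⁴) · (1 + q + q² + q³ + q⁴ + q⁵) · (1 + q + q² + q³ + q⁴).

21

(1 + q + q² + q³ + q⁴) has coefficients 1,1,1,1,1 for degrees 0…4.
(1 + q + q² + q³ + q⁴ + q⁵) has coefficients 1,1,1,1,1,1,0 for degrees 0…6.
Finally multiplying by (1 + q + q² + q³ + q⁴), the product of all factors after the first has coefficients 1,2,3,4,5,5,4 for degrees 0…6.
[q⁶] = 1·4 + 1·5 + 1·5 + 1·4 + 1·3 = 21.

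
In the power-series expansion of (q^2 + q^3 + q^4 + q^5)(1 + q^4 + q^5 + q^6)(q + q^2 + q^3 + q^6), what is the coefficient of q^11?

9

(q^2 + q^3 + q^4 + q^5) has coefficients 0,0,1,1,1,1 for degrees 0…5.
(1 + q^4 + q^5 + q^6) has coefficients 1,0,0,0,1,1,1,0,0,0,0,0 for degrees 0…11.
Finally multiplying by (q + q^2 + q^3 + q^6), the product of all factors after the first has coefficients 0,1,1,1,0,1,3,3,2,1,1,1 for degrees 0…11.
[q^11] = 1·1 + 1·2 + 1·3 + 1·3 = 9.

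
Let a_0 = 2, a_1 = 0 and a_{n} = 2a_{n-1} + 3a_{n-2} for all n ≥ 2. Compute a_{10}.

29526

The ordinary generating function has denominator 1 - 2y - 3y^2.
Iterating the recurrence: a_0,…,a_{10} = 2, 0, 6, 12, 42, 120, 366, 1092, 3282, 9840, 29526.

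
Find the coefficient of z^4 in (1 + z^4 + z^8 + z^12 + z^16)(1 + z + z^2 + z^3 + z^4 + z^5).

2

(1 + z^4 + z^8 + z^12 + z^16) has coefficients 1,0,0,0,1 for degrees 0…4.
(1 + z + z^2 + z^3 + z^4 + z^5) has coefficients 1,1,1,1,1 for degrees 0…4.
[z^4] = 1·1 + 1·1 = 2.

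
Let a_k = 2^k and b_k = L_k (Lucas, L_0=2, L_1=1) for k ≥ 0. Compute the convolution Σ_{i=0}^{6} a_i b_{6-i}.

308

The convolution is the x^6 coefficient of A(x)B(x).
Σ = 1·18 + 2·11 + 4·7 + 8·4 + 16·3 + 32·1 + 64·2 = 308.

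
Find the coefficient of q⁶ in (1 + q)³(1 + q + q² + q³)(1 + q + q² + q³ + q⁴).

(1 + q)³ has coefficients 1,3,3,1 for degrees 0…3.
(1 + q + q² + q³) has coefficients 1,1,1,1,0,0,0 for degrees 0…6.
Finally multiplying by (1 + q + q² + q³ + q⁴), the product of all factors after the first has coefficients 1,2,3,4,4,3,2 for degrees 0…6.
[q⁶] = 1·2 + 3·3 + 3·4 + 1·4 = 27.

27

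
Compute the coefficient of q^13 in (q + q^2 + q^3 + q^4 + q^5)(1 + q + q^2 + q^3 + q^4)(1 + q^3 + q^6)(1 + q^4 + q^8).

(q + q^2 + q^3 + q^4 + q^5) has coefficients 0,1,1,1,1,1 for degrees 0…5.
(1 + q + q^2 + q^3 + q^4) has coefficients 1,1,1,1,1,0,0,0,0,0,0,0,0,0 for degrees 0…13.
Multiplying by (1 + q^3 + q^6) gives running coefficients 1,1,1,2,2,1,2,2,1,1,1,0,0,0 for degrees 0…13.
Finally multiplying by (1 + q^4 + q^8), the product of all factors after the first has coefficients 1,1,1,2,3,2,3,4,4,3,4,4,3,2 for degrees 0…13.
[q^13] = 1·3 + 1·4 + 1·4 + 1·3 + 1·4 = 18.

18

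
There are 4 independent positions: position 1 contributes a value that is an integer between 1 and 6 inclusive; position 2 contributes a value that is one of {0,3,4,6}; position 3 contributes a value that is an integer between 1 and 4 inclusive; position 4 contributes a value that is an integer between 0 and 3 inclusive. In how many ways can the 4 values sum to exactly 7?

24

The generating function for the choices is (q + q^2 + q^3 + q^4 + q^5 + q^6)·(1 + q^3 + q^4 + q^6)·(q + q^2 + q^3 + q^4)·(1 + q + q^2 + q^3); the count is [q^7].
(q + q^2 + q^3 + q^4 + q^5 + q^6) has coefficients 0,1,1,1,1,1,1 for degrees 0…6.
(1 + q^3 + q^4 + q^6) has coefficients 1,0,0,1,1,0,1,0 for degrees 0…7.
Multiplying by (q + q^2 + q^3 + q^4) gives running coefficients 0,1,1,1,2,2,2,3 for degrees 0…7.
Finally multiplying by (1 + q + q^2 + q^3), the product of all factors after the first has coefficients 0,1,2,3,5,6,7,9 for degrees 0…7.
[q^7] = 1·7 + 1·6 + 1·5 + 1·3 + 1·2 + 1·1 = 24.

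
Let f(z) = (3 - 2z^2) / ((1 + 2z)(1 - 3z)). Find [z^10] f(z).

99439

The denominator gives the recurrence a_n = a_(n−1) + 6a_(n−2) for n ≥ 3; the numerator fixes a_0 = 3, a_1 = 3, a_2 = 19.
Iterating: 3, 3, 19, 37, 151, 373, 1279, 3517, 11191, 32293, 99439, so a_10 = 99439.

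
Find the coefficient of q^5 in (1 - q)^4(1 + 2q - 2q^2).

10

(1 - q)^4 has coefficients 1,-4,6,-4,1 for degrees 0…4.
(1 + 2q - 2q^2) has coefficients 1,2,-2,0,0,0 for degrees 0…5.
[q^5] = 1·0 − 4·0 + 6·0 − 4·(-2) + 1·2 = 10.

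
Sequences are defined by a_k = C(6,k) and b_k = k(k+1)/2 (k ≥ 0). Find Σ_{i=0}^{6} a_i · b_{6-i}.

432

Write out a_i and b_{6-i} for i = 0,…,6 and sum the products.
Σ = 1·21 + 6·15 + 15·10 + 20·6 + 15·3 + 6·1 + 1·0 = 432.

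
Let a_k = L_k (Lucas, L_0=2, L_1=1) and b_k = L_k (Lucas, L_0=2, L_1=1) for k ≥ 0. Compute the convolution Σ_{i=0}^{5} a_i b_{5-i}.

82

This is [x^5] in the product of the two ordinary generating functions.
Σ = 2·11 + 1·7 + 3·4 + 4·3 + 7·1 + 11·2 = 82.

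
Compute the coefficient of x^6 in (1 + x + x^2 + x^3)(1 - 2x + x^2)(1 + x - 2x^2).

3

(1 + x + x^2 + x^3) has coefficients 1,1,1,1 for degrees 0…3.
(1 - 2x + x^2) has coefficients 1,-2,1,0,0,0,0 for degrees 0…6.
Finally multiplying by (1 + x - 2x^2), the product of all factors after the first has coefficients 1,-1,-3,5,-2,0,0 for degrees 0…6.
[x^6] = 1·0 + 1·0 + 1·(-2) + 1·5 = 3.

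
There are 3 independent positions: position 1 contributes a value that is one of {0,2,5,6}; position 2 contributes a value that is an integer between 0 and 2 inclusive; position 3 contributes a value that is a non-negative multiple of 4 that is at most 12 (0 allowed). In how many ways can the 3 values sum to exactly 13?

The generating function for the choices is (1 + q^2 + q^5 + q^6)·(1 + q + q^2)·(1 + q^4 + q^8 + q^12); the count is [q^13].
(1 + q^2 + q^5 + q^6) has coefficients 1,0,1,0,0,1,1 for degrees 0…6.
(1 + q + q^2) has coefficients 1,1,1,0,0,0,0,0,0,0,0,0,0,0 for degrees 0…13.
Finally multiplying by (1 + q^4 + q^8 + q^12), the product of all factors after the first has coefficients 1,1,1,0,1,1,1,0,1,1,1,0,1,1 for degrees 0…13.
[q^13] = 1·1 + 1·0 + 1·1 + 1·0 = 2.

2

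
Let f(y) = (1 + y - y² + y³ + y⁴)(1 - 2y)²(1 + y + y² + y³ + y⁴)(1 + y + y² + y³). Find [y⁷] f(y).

(1 + y - y² + y³ + y⁴) has coefficients 1,1,-1,1,1 for degrees 0…4.
(1 - 2y)² has coefficients 1,-4,4,0,0,0,0,0 for degrees 0…7.
Multiplying by (1 + y + y² + y³ + y⁴) gives running coefficients 1,-3,1,1,1,0,4,0 for degrees 0…7.
Finally multiplying by (1 + y + y² + y³), the product of all factors after the first has coefficients 1,-2,-1,0,0,3,6,5 for degrees 0…7.
[y⁷] = 1·5 + 1·6 − 1·3 + 1·0 + 1·0 = 8.

8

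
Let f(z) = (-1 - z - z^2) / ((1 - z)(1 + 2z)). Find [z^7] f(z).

63

The denominator gives the recurrence a_n = −a_(n−1) + 2a_(n−2) for n ≥ 3; the numerator fixes a_0 = -1, a_1 = 0, a_2 = -3.
Iterating: -1, 0, -3, 3, -9, 15, -33, 63, so a_7 = 63.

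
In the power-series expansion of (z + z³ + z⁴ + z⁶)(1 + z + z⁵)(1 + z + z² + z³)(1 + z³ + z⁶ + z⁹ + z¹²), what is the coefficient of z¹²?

(z + z³ + z⁴ + z⁶) has coefficients 0,1,0,1,1,0,1 for degrees 0…6.
(1 + z + z⁵) has coefficients 1,1,0,0,0,1,0,0,0,0,0,0,0 for degrees 0…12.
Multiplying by (1 + z + z² + z³) gives running coefficients 1,2,2,2,1,1,1,1,1,0,0,0,0 for degrees 0…12.
Finally multiplying by (1 + z³ + z⁶ + z⁹ + z¹²), the product of all factors after the first has coefficients 1,2,2,3,3,3,4,4,4,4,4,4,4 for degrees 0…12.
[z¹²] = 1·4 + 1·4 + 1·4 + 1·4 = 16.

16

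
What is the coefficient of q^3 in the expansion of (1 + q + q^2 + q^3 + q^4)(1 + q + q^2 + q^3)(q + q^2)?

5

(1 + q + q^2 + q^3 + q^4) has coefficients 1,1,1,1 for degrees 0…3.
(1 + q + q^2 + q^3) has coefficients 1,1,1,1 for degrees 0…3.
Finally multiplying by (q + q^2), the product of all factors after the first has coefficients 0,1,2,2 for degrees 0…3.
[q^3] = 1·2 + 1·2 + 1·1 + 1·0 = 5.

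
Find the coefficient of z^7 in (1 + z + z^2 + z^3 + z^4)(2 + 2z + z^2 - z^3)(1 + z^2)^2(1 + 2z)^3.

(1 + z + z^2 + z^3 + z^4) has coefficients 1,1,1,1,1 for degrees 0…4.
(2 + 2z + z^2 - z^3) has coefficients 2,2,1,-1,0,0,0,0 for degrees 0…7.
Multiplying by (1 + z^2)^2 gives running coefficients 2,2,5,3,4,0,1,-1 for degrees 0…7.
Finally multiplying by (1 + 2z)^3, the product of all factors after the first has coefficients 2,14,41,73,98,100,73,37 for degrees 0…7.
[z^7] = 1·37 + 1·73 + 1·100 + 1·98 + 1·73 = 381.

381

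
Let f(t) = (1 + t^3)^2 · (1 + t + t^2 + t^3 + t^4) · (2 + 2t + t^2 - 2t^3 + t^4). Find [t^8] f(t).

10

(1 + t^3)^2 has coefficients 1,0,0,2,0,0,1 for degrees 0…6.
(1 + t + t^2 + t^3 + t^4) has coefficients 1,1,1,1,1,0,0,0,0 for degrees 0…8.
Finally multiplying by (2 + 2t + t^2 - 2t^3 + t^4), the product of all factors after the first has coefficients 2,4,5,3,4,2,0,-1,1 for degrees 0…8.
[t^8] = 1·1 + 2·2 + 1·5 = 10.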